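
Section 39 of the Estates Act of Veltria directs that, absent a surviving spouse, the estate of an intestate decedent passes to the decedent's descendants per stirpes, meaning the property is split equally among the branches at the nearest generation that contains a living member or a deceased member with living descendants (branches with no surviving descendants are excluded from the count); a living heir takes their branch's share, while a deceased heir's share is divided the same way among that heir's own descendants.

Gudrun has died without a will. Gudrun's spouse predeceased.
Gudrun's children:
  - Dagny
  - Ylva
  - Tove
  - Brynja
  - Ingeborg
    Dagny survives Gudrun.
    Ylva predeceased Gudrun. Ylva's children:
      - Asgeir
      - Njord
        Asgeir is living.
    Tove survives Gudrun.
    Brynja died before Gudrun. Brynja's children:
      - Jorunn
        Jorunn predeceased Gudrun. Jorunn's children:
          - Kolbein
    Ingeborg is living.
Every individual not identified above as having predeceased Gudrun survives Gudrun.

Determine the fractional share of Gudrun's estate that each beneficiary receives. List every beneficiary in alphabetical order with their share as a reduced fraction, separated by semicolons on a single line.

Asgeir 1/10; Dagny 1/5; Ingeborg 1/5; Kolbein 1/5; Njord 1/10; Tove 1/5

There is no surviving spouse, so the entire estate passes to Gudrun's descendants per stirpes.
The estate is divided into 5 equal shares of 1/5 among Dagny, Ylva, Tove, Brynja, Ingeborg.
Dagny is living and takes 1/5.
Ylva predeceased; the 1/5 allotted to Ylva's branch passes to Ylva's issue by representation.
The 1/5 is divided into 2 equal shares of 1/10 among Asgeir, Njord.
Asgeir is living and takes 1/10.
Njord is living and takes 1/10.
Tove is living and takes 1/5.
Brynja predeceased; the 1/5 allotted to Brynja's branch passes to Brynja's issue by representation.
Jorunn's line is the sole branch at this level, so the full 1/5 passes to Jorunn's issue by representation.
Kolbein is the sole taker at this level and receives the full 1/5.
Ingeborg is living and takes 1/5.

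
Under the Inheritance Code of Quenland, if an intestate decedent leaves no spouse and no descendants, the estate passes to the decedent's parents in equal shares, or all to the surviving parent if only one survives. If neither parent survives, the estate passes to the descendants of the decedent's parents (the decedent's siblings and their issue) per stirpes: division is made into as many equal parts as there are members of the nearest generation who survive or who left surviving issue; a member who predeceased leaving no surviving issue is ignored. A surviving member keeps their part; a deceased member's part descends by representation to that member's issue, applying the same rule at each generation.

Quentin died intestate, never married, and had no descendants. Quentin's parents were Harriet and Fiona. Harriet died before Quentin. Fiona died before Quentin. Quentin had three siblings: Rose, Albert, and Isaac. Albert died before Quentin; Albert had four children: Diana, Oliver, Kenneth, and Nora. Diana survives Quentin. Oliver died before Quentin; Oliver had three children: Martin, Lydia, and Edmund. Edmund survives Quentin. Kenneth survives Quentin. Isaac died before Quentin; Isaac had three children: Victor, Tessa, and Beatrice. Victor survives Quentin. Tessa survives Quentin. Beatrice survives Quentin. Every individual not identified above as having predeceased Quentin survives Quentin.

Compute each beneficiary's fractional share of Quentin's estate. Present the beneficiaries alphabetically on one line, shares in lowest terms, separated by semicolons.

Neither parent survives and there are no descendants, so the estate passes to Quentin's siblings and their issue per stirpes.
The estate is divided into 3 equal shares of 1/3 among Rose, Albert, Isaac.
Rose is living and takes 1/3.
Albert predeceased; the 1/3 allotted to Albert's branch passes to Albert's issue by representation.
The 1/3 is divided into 4 equal shares of 1/12 among Diana, Oliver, Kenneth, Nora.
Diana is living and takes 1/12.
Oliver predeceased; the 1/12 allotted to Oliver's branch passes to Oliver's issue by representation.
The 1/12 is divided into 3 equal shares of 1/36 among Martin, Lydia, Edmund.
Martin is living and takes 1/36.
Lydia is living and takes 1/36.
Edmund is living and takes 1/36.
Kenneth is living and takes 1/12.
Nora is living and takes 1/12.
Isaac predeceased; the 1/3 allotted to Isaac's branch passes to Isaac's issue by representation.
The 1/3 is divided into 3 equal shares of 1/9 among Victor, Tessa, Beatrice.
Victor is living and takes 1/9.
Tessa is living and takes 1/9.
Beatrice is living and takes 1/9.

Beatrice 1/9; Diana 1/12; Edmund 1/36; Kenneth 1/12; Lydia 1/36; Martin 1/36; Nora 1/12; Rose 1/3; Tessa 1/9; Victor 1/9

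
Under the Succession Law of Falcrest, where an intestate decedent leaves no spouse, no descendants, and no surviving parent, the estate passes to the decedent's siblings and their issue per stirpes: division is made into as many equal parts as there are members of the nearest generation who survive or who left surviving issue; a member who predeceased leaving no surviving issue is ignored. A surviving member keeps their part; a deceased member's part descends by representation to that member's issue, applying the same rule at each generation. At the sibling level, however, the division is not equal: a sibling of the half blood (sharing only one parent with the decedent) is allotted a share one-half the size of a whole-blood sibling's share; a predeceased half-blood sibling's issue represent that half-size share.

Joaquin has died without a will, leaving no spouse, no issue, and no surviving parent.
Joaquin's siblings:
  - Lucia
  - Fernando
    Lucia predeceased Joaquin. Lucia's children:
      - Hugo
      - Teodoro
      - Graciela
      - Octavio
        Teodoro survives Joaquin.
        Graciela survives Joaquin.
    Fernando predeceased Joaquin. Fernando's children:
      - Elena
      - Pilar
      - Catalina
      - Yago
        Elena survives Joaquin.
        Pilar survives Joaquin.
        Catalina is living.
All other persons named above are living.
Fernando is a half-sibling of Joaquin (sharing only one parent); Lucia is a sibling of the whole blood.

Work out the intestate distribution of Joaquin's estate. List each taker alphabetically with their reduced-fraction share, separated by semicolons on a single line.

No spouse, descendants, or parent survives, so the estate passes to Joaquin's siblings per stirpes.
Half-blood siblings count for one-half the weight of whole-blood siblings at the initial division.
Dividing 1 in proportion to weights (total weight 3/2): Lucia (weight 1) → 2/3; Fernando (weight 1/2) → 1/3.
Lucia predeceased; the 2/3 allotted to Lucia's branch passes to Lucia's issue by representation.
The 2/3 is divided into 4 equal shares of 1/6 among Hugo, Teodoro, Graciela, Octavio.
Hugo is living and takes 1/6.
Teodoro is living and takes 1/6.
Graciela is living and takes 1/6.
Octavio is living and takes 1/6.
Fernando predeceased; the 1/3 allotted to Fernando's branch passes to Fernando's issue by representation.
The 1/3 is divided into 4 equal shares of 1/12 among Elena, Pilar, Catalina, Yago.
Elena is living and takes 1/12.
Pilar is living and takes 1/12.
Catalina is living and takes 1/12.
Yago is living and takes 1/12.

Catalina 1/12; Elena 1/12; Graciela 1/6; Hugo 1/6; Octavio 1/6; Pilar 1/12; Teodoro 1/6; Yago 1/12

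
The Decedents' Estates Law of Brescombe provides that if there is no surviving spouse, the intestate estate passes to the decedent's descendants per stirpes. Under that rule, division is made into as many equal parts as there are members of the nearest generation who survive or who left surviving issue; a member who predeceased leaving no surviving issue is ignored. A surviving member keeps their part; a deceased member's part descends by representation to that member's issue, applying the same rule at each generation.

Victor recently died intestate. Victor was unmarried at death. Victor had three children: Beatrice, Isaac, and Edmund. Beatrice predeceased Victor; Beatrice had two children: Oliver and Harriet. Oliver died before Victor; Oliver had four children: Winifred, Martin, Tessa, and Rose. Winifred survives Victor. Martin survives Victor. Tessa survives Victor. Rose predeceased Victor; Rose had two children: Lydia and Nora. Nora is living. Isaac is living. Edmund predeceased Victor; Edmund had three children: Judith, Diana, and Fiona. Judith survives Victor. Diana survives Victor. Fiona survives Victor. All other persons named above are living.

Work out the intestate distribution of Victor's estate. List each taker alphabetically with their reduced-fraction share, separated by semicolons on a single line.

There is no surviving spouse, so the entire estate passes to Victor's descendants per stirpes.
The estate is divided into 3 equal shares of 1/3 among Beatrice, Isaac, Edmund.
Beatrice predeceased; the 1/3 allotted to Beatrice's branch passes to Beatrice's issue by representation.
The 1/3 is divided into 2 equal shares of 1/6 among Oliver, Harriet.
Oliver predeceased; the 1/6 allotted to Oliver's branch passes to Oliver's issue by representation.
The 1/6 is divided into 4 equal shares of 1/24 among Winifred, Martin, Tessa, Rose.
Winifred is living and takes 1/24.
Martin is living and takes 1/24.
Tessa is living and takes 1/24.
Rose predeceased; the 1/24 allotted to Rose's branch passes to Rose's issue by representation.
The 1/24 is divided into 2 equal shares of 1/48 among Lydia, Nora.
Lydia is living and takes 1/48.
Nora is living and takes 1/48.
Harriet is living and takes 1/6.
Isaac is living and takes 1/3.
Edmund predeceased; the 1/3 allotted to Edmund's branch passes to Edmund's issue by representation.
The 1/3 is divided into 3 equal shares of 1/9 among Judith, Diana, Fiona.
Judith is living and takes 1/9.
Diana is living and takes 1/9.
Fiona is living and takes 1/9.

Diana 1/9; Fiona 1/9; Harriet 1/6; Isaac 1/3; Judith 1/9; Lydia 1/48; Martin 1/24; Nora 1/48; Tessa 1/24; Winifred 1/24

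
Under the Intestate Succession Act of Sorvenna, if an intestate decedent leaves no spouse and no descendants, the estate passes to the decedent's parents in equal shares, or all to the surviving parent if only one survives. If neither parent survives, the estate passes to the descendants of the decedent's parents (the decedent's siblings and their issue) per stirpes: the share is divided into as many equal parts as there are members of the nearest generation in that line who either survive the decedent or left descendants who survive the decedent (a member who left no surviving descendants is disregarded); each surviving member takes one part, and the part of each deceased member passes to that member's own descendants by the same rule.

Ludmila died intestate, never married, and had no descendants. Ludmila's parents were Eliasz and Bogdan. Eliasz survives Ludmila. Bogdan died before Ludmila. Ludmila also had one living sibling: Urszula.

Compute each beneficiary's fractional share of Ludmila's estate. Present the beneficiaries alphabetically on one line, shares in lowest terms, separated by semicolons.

Eliasz 1

Only one parent, Eliasz, survives, so Eliasz takes the entire estate. The siblings take nothing because a surviving parent has priority.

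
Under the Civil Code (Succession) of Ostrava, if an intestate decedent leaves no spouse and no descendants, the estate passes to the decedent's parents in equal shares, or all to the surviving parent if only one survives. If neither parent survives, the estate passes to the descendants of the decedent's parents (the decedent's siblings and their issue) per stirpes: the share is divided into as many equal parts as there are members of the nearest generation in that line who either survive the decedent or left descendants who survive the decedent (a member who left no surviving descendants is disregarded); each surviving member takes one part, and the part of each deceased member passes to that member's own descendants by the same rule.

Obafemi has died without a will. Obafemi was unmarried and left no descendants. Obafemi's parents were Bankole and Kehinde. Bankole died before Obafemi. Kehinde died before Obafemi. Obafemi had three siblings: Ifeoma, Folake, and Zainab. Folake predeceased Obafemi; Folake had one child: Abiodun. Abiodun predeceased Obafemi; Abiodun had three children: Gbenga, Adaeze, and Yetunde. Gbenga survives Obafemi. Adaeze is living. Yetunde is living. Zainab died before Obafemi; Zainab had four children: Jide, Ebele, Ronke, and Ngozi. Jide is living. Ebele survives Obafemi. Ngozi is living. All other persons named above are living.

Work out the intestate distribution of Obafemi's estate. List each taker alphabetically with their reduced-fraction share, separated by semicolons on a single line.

Neither parent survives and there are no descendants, so the estate passes to Obafemi's siblings and their issue per stirpes.
The estate is divided into 3 equal shares of 1/3 among Ifeoma, Folake, Zainab.
Ifeoma is living and takes 1/3.
Folake predeceased; the 1/3 allotted to Folake's branch passes to Folake's issue by representation.
Abiodun's line is the sole branch at this level, so the full 1/3 passes to Abiodun's issue by representation.
The 1/3 is divided into 3 equal shares of 1/9 among Gbenga, Adaeze, Yetunde.
Gbenga is living and takes 1/9.
Adaeze is living and takes 1/9.
Yetunde is living and takes 1/9.
Zainab predeceased; the 1/3 allotted to Zainab's branch passes to Zainab's issue by representation.
The 1/3 is divided into 4 equal shares of 1/12 among Jide, Ebele, Ronke, Ngozi.
Jide is living and takes 1/12.
Ebele is living and takes 1/12.
Ronke is living and takes 1/12.
Ngozi is living and takes 1/12.

Adaeze 1/9; Ebele 1/12; Gbenga 1/9; Ifeoma 1/3; Jide 1/12; Ngozi 1/12; Ronke 1/12; Yetunde 1/9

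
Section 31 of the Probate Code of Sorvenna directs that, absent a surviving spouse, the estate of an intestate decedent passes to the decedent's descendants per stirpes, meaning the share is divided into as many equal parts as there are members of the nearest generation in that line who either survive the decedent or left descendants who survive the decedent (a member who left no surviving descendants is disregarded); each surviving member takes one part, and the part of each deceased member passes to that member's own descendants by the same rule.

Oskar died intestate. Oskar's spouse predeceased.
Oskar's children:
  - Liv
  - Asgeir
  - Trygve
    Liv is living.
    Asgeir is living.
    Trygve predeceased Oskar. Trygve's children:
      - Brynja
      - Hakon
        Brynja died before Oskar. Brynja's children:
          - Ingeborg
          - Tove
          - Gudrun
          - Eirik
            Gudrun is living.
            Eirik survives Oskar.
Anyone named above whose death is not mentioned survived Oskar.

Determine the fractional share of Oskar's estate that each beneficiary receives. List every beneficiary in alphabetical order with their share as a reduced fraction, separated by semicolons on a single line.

There is no surviving spouse, so the entire estate passes to Oskar's descendants per stirpes.
The estate is divided into 3 equal shares of 1/3 among Liv, Asgeir, Trygve.
Liv is living and takes 1/3.
Asgeir is living and takes 1/3.
Trygve predeceased; the 1/3 allotted to Trygve's branch passes to Trygve's issue by representation.
The 1/3 is divided into 2 equal shares of 1/6 among Brynja, Hakon.
Brynja predeceased; the 1/6 allotted to Brynja's branch passes to Brynja's issue by representation.
The 1/6 is divided into 4 equal shares of 1/24 among Ingeborg, Tove, Gudrun, Eirik.
Ingeborg is living and takes 1/24.
Tove is living and takes 1/24.
Gudrun is living and takes 1/24.
Eirik is living and takes 1/24.
Hakon is living and takes 1/6.

Asgeir 1/3; Eirik 1/24; Gudrun 1/24; Hakon 1/6; Ingeborg 1/24; Liv 1/3; Tove 1/24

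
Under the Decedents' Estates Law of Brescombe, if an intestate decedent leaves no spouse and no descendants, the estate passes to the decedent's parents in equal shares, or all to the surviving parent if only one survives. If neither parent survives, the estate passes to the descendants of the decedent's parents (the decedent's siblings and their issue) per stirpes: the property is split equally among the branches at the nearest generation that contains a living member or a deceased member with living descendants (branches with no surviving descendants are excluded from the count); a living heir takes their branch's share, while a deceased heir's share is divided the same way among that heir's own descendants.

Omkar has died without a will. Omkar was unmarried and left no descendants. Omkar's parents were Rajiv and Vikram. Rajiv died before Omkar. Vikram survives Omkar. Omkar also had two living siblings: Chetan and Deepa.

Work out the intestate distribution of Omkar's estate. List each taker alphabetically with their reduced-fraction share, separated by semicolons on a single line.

Vikram 1

Only one parent, Vikram, survives, so Vikram takes the entire estate. The siblings take nothing because a surviving parent has priority.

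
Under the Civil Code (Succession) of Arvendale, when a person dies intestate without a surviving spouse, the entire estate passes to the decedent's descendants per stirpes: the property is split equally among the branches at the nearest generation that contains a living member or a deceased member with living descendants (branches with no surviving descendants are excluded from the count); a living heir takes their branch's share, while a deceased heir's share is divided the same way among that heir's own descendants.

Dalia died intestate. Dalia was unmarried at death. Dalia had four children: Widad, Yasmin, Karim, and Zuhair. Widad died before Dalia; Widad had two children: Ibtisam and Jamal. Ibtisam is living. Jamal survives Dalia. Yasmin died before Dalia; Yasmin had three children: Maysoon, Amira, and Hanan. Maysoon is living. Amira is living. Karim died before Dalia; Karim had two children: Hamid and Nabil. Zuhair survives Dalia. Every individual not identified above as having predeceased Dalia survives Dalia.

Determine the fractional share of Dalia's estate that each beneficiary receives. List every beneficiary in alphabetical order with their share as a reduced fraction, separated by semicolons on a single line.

There is no surviving spouse, so the entire estate passes to Dalia's descendants per stirpes.
The estate is divided into 4 equal shares of 1/4 among Widad, Yasmin, Karim, Zuhair.
Widad predeceased; the 1/4 allotted to Widad's branch passes to Widad's issue by representation.
The 1/4 is divided into 2 equal shares of 1/8 among Ibtisam, Jamal.
Ibtisam is living and takes 1/8.
Jamal is living and takes 1/8.
Yasmin predeceased; the 1/4 allotted to Yasmin's branch passes to Yasmin's issue by representation.
The 1/4 is divided into 3 equal shares of 1/12 among Maysoon, Amira, Hanan.
Maysoon is living and takes 1/12.
Amira is living and takes 1/12.
Hanan is living and takes 1/12.
Karim predeceased; the 1/4 allotted to Karim's branch passes to Karim's issue by representation.
The 1/4 is divided into 2 equal shares of 1/8 among Hamid, Nabil.
Hamid is living and takes 1/8.
Nabil is living and takes 1/8.
Zuhair is living and takes 1/4.

Amira 1/12; Hamid 1/8; Hanan 1/12; Ibtisam 1/8; Jamal 1/8; Maysoon 1/12; Nabil 1/8; Zuhair 1/4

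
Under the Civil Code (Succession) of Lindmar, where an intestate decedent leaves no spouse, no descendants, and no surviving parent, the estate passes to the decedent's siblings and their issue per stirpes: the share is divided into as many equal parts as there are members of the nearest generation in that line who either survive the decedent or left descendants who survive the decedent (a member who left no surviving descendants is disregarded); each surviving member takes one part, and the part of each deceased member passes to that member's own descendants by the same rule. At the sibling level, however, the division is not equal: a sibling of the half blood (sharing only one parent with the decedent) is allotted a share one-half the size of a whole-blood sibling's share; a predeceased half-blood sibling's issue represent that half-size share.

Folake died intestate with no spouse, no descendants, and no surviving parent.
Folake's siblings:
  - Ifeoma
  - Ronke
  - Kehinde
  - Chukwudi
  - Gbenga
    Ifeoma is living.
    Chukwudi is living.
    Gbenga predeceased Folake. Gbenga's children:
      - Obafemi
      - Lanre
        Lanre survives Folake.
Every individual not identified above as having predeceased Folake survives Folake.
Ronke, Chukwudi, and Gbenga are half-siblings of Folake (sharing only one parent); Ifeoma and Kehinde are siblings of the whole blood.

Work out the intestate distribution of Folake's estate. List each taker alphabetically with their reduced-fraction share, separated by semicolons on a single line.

No spouse, descendants, or parent survives, so the estate passes to Folake's siblings per stirpes.
Half-blood siblings count for one-half the weight of whole-blood siblings at the initial division.
Dividing 1 in proportion to weights (total weight 7/2): Ifeoma (weight 1) → 2/7; Ronke (weight 1/2) → 1/7; Kehinde (weight 1) → 2/7; Chukwudi (weight 1/2) → 1/7; Gbenga (weight 1/2) → 1/7.
Ifeoma is living and takes 2/7.
Ronke is living and takes 1/7.
Kehinde is living and takes 2/7.
Chukwudi is living and takes 1/7.
Gbenga predeceased; the 1/7 allotted to Gbenga's branch passes to Gbenga's issue by representation.
The 1/7 is divided into 2 equal shares of 1/14 among Obafemi, Lanre.
Obafemi is living and takes 1/14.
Lanre is living and takes 1/14.

Chukwudi 1/7; Ifeoma 2/7; Kehinde 2/7; Lanre 1/14; Obafemi 1/14; Ronke 1/7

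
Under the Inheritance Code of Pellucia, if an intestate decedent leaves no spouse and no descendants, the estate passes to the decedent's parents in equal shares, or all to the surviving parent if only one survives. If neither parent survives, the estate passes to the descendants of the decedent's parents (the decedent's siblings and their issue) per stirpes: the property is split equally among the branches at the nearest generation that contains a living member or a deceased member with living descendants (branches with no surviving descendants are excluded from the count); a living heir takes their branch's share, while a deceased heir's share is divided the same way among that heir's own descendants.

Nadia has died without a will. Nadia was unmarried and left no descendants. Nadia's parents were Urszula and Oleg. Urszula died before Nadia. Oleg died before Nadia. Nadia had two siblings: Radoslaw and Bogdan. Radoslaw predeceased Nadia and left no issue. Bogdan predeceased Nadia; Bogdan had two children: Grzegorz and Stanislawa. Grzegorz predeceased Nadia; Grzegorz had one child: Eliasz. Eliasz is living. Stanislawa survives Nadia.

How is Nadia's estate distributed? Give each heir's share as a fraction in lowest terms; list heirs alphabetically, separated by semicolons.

Neither parent survives and there are no descendants, so the estate passes to Nadia's siblings and their issue per stirpes.
Radoslaw left no surviving issue, so that branch lapses and is disregarded.
Bogdan's line is the sole branch at this level, so the full 1 passes to Bogdan's issue by representation.
The estate is divided into 2 equal shares of 1/2 among Grzegorz, Stanislawa.
Grzegorz predeceased; the 1/2 allotted to Grzegorz's branch passes to Grzegorz's issue by representation.
Eliasz is the sole taker at this level and receives the full 1/2.
Stanislawa is living and takes 1/2.

Eliasz 1/2; Stanislawa 1/2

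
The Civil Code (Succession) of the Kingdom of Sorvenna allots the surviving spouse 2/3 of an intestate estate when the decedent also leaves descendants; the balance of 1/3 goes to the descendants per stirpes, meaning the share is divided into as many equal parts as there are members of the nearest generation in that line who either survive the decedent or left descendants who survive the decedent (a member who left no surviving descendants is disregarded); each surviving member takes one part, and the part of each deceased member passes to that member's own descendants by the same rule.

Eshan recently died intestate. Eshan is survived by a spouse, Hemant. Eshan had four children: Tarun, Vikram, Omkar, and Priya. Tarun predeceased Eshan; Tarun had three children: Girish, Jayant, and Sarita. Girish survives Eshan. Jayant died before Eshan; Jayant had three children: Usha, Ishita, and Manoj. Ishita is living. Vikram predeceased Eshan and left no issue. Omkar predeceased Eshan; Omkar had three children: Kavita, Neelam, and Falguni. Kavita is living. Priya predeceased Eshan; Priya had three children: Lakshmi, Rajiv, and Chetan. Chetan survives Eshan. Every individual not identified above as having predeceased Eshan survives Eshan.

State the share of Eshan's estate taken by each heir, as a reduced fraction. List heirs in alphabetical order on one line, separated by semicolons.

Hemant, as surviving spouse, takes 2/3.
The remaining 1/3 passes to Eshan's descendants per stirpes.
Vikram left no surviving issue, so that branch lapses and is disregarded.
The 1/3 is divided into 3 equal shares of 1/9 among Tarun, Omkar, Priya.
Tarun predeceased; the 1/9 allotted to Tarun's branch passes to Tarun's issue by representation.
The 1/9 is divided into 3 equal shares of 1/27 among Girish, Jayant, Sarita.
Girish is living and takes 1/27.
Jayant predeceased; the 1/27 allotted to Jayant's branch passes to Jayant's issue by representation.
The 1/27 is divided into 3 equal shares of 1/81 among Usha, Ishita, Manoj.
Usha is living and takes 1/81.
Ishita is living and takes 1/81.
Manoj is living and takes 1/81.
Sarita is living and takes 1/27.
Omkar predeceased; the 1/9 allotted to Omkar's branch passes to Omkar's issue by representation.
The 1/9 is divided into 3 equal shares of 1/27 among Kavita, Neelam, Falguni.
Kavita is living and takes 1/27.
Neelam is living and takes 1/27.
Falguni is living and takes 1/27.
Priya predeceased; the 1/9 allotted to Priya's branch passes to Priya's issue by representation.
The 1/9 is divided into 3 equal shares of 1/27 among Lakshmi, Rajiv, Chetan.
Lakshmi is living and takes 1/27.
Rajiv is living and takes 1/27.
Chetan is living and takes 1/27.

Chetan 1/27; Falguni 1/27; Girish 1/27; Hemant 2/3; Ishita 1/81; Kavita 1/27; Lakshmi 1/27; Manoj 1/81; Neelam 1/27; Rajiv 1/27; Sarita 1/27; Usha 1/81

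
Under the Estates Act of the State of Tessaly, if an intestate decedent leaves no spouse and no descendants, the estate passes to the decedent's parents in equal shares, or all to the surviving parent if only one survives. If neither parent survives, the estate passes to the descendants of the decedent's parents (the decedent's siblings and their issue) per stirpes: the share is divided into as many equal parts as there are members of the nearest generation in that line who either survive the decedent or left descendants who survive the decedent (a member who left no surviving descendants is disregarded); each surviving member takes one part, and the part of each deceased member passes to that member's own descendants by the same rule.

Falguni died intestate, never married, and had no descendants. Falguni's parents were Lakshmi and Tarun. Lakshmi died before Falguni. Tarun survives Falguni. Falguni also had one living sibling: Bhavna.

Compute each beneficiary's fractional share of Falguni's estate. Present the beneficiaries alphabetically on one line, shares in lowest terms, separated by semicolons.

Only one parent, Tarun, survives, so Tarun takes the entire estate. The siblings take nothing because a surviving parent has priority.

Tarun 1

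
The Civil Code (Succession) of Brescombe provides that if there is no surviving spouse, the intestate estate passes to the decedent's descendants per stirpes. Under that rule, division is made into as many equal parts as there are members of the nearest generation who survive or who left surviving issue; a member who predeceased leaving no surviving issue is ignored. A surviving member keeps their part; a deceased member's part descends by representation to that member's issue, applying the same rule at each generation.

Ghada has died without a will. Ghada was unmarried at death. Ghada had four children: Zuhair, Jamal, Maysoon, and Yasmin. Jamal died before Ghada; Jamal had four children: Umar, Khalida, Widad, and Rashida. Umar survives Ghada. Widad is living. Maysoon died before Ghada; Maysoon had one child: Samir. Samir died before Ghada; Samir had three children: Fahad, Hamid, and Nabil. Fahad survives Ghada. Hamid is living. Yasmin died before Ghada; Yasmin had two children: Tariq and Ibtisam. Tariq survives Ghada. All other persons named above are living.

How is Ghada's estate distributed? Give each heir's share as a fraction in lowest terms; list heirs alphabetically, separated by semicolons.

There is no surviving spouse, so the entire estate passes to Ghada's descendants per stirpes.
The estate is divided into 4 equal shares of 1/4 among Zuhair, Jamal, Maysoon, Yasmin.
Zuhair is living and takes 1/4.
Jamal predeceased; the 1/4 allotted to Jamal's branch passes to Jamal's issue by representation.
The 1/4 is divided into 4 equal shares of 1/16 among Umar, Khalida, Widad, Rashida.
Umar is living and takes 1/16.
Khalida is living and takes 1/16.
Widad is living and takes 1/16.
Rashida is living and takes 1/16.
Maysoon predeceased; the 1/4 allotted to Maysoon's branch passes to Maysoon's issue by representation.
Samir's line is the sole branch at this level, so the full 1/4 passes to Samir's issue by representation.
The 1/4 is divided into 3 equal shares of 1/12 among Fahad, Hamid, Nabil.
Fahad is living and takes 1/12.
Hamid is living and takes 1/12.
Nabil is living and takes 1/12.
Yasmin predeceased; the 1/4 allotted to Yasmin's branch passes to Yasmin's issue by representation.
The 1/4 is divided into 2 equal shares of 1/8 among Tariq, Ibtisam.
Tariq is living and takes 1/8.
Ibtisam is living and takes 1/8.

Fahad 1/12; Hamid 1/12; Ibtisam 1/8; Khalida 1/16; Nabil 1/12; Rashida 1/16; Tariq 1/8; Umar 1/16; Widad 1/16; Zuhair 1/4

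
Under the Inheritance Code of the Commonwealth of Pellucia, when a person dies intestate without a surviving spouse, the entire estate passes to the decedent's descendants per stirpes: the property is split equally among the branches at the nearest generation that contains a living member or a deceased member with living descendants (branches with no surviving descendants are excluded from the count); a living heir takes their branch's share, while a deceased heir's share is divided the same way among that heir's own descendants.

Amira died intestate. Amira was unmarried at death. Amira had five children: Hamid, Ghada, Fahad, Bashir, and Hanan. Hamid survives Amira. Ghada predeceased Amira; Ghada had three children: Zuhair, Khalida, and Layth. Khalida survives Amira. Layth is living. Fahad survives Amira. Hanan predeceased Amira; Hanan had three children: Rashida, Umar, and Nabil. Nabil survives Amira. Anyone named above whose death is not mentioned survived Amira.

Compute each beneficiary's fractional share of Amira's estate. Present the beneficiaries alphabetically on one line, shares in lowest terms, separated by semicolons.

Bashir 1/5; Fahad 1/5; Hamid 1/5; Khalida 1/15; Layth 1/15; Nabil 1/15; Rashida 1/15; Umar 1/15; Zuhair 1/15

There is no surviving spouse, so the entire estate passes to Amira's descendants per stirpes.
The estate is divided into 5 equal shares of 1/5 among Hamid, Ghada, Fahad, Bashir, Hanan.
Hamid is living and takes 1/5.
Ghada predeceased; the 1/5 allotted to Ghada's branch passes to Ghada's issue by representation.
The 1/5 is divided into 3 equal shares of 1/15 among Zuhair, Khalida, Layth.
Zuhair is living and takes 1/15.
Khalida is living and takes 1/15.
Layth is living and takes 1/15.
Fahad is living and takes 1/5.
Bashir is living and takes 1/5.
Hanan predeceased; the 1/5 allotted to Hanan's branch passes to Hanan's issue by representation.
The 1/5 is divided into 3 equal shares of 1/15 among Rashida, Umar, Nabil.
Rashida is living and takes 1/15.
Umar is living and takes 1/15.
Nabil is living and takes 1/15.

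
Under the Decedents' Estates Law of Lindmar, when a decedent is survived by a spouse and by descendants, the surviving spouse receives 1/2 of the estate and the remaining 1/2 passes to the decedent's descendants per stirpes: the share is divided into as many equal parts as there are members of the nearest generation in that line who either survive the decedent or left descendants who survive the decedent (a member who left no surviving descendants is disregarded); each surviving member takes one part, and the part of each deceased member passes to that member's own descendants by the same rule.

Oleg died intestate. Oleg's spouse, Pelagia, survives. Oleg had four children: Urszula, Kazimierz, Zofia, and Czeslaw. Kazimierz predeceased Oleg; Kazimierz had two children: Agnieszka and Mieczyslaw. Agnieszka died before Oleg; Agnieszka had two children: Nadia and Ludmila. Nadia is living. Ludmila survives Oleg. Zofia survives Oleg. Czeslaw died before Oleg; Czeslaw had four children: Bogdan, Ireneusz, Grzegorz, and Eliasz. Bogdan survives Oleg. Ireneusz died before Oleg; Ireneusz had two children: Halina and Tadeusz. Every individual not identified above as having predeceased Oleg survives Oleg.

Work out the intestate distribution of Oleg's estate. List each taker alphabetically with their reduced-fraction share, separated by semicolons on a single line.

Pelagia, as surviving spouse, takes 1/2.
The remaining 1/2 passes to Oleg's descendants per stirpes.
The 1/2 is divided into 4 equal shares of 1/8 among Urszula, Kazimierz, Zofia, Czeslaw.
Urszula is living and takes 1/8.
Kazimierz predeceased; the 1/8 allotted to Kazimierz's branch passes to Kazimierz's issue by representation.
The 1/8 is divided into 2 equal shares of 1/16 among Agnieszka, Mieczyslaw.
Agnieszka predeceased; the 1/16 allotted to Agnieszka's branch passes to Agnieszka's issue by representation.
The 1/16 is divided into 2 equal shares of 1/32 among Nadia, Ludmila.
Nadia is living and takes 1/32.
Ludmila is living and takes 1/32.
Mieczyslaw is living and takes 1/16.
Zofia is living and takes 1/8.
Czeslaw predeceased; the 1/8 allotted to Czeslaw's branch passes to Czeslaw's issue by representation.
The 1/8 is divided into 4 equal shares of 1/32 among Bogdan, Ireneusz, Grzegorz, Eliasz.
Bogdan is living and takes 1/32.
Ireneusz predeceased; the 1/32 allotted to Ireneusz's branch passes to Ireneusz's issue by representation.
The 1/32 is divided into 2 equal shares of 1/64 among Halina, Tadeusz.
Halina is living and takes 1/64.
Tadeusz is living and takes 1/64.
Grzegorz is living and takes 1/32.
Eliasz is living and takes 1/32.

Bogdan 1/32; Eliasz 1/32; Grzegorz 1/32; Halina 1/64; Ludmila 1/32; Mieczyslaw 1/16; Nadia 1/32; Pelagia 1/2; Tadeusz 1/64; Urszula 1/8; Zofia 1/8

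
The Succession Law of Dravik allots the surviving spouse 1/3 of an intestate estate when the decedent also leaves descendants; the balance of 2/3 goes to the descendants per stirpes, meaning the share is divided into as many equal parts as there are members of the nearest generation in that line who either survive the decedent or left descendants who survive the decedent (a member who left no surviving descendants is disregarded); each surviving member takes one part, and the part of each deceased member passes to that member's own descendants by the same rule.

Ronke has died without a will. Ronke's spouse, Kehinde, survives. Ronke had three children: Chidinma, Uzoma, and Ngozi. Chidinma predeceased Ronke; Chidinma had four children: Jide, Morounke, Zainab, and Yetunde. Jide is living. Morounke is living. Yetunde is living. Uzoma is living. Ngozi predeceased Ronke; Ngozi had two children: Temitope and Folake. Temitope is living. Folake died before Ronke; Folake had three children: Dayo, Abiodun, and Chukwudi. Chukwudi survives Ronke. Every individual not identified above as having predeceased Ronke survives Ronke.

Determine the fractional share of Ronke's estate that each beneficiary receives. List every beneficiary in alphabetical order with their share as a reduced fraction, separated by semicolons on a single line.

Abiodun 1/27; Chukwudi 1/27; Dayo 1/27; Jide 1/18; Kehinde 1/3; Morounke 1/18; Temitope 1/9; Uzoma 2/9; Yetunde 1/18; Zainab 1/18

Kehinde, as surviving spouse, takes 1/3.
The remaining 2/3 passes to Ronke's descendants per stirpes.
The 2/3 is divided into 3 equal shares of 2/9 among Chidinma, Uzoma, Ngozi.
Chidinma predeceased; the 2/9 allotted to Chidinma's branch passes to Chidinma's issue by representation.
The 2/9 is divided into 4 equal shares of 1/18 among Jide, Morounke, Zainab, Yetunde.
Jide is living and takes 1/18.
Morounke is living and takes 1/18.
Zainab is living and takes 1/18.
Yetunde is living and takes 1/18.
Uzoma is living and takes 2/9.
Ngozi predeceased; the 2/9 allotted to Ngozi's branch passes to Ngozi's issue by representation.
The 2/9 is divided into 2 equal shares of 1/9 among Temitope, Folake.
Temitope is living and takes 1/9.
Folake predeceased; the 1/9 allotted to Folake's branch passes to Folake's issue by representation.
The 1/9 is divided into 3 equal shares of 1/27 among Dayo, Abiodun, Chukwudi.
Dayo is living and takes 1/27.
Abiodun is living and takes 1/27.
Chukwudi is living and takes 1/27.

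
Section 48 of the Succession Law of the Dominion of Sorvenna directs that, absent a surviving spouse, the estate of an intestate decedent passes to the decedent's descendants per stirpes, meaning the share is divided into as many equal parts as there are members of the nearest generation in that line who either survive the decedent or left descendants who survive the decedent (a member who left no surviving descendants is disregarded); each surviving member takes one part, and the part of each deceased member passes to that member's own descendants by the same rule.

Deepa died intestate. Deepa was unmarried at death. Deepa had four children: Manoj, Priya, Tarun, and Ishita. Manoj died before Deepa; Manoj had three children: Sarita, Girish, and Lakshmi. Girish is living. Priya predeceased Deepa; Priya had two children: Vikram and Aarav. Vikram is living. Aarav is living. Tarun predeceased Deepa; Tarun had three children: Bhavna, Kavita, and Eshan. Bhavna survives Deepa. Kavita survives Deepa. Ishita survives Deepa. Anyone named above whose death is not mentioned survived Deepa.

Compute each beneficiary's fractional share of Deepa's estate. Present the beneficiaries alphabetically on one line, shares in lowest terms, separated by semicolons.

There is no surviving spouse, so the entire estate passes to Deepa's descendants per stirpes.
The estate is divided into 4 equal shares of 1/4 among Manoj, Priya, Tarun, Ishita.
Manoj predeceased; the 1/4 allotted to Manoj's branch passes to Manoj's issue by representation.
The 1/4 is divided into 3 equal shares of 1/12 among Sarita, Girish, Lakshmi.
Sarita is living and takes 1/12.
Girish is living and takes 1/12.
Lakshmi is living and takes 1/12.
Priya predeceased; the 1/4 allotted to Priya's branch passes to Priya's issue by representation.
The 1/4 is divided into 2 equal shares of 1/8 among Vikram, Aarav.
Vikram is living and takes 1/8.
Aarav is living and takes 1/8.
Tarun predeceased; the 1/4 allotted to Tarun's branch passes to Tarun's issue by representation.
The 1/4 is divided into 3 equal shares of 1/12 among Bhavna, Kavita, Eshan.
Bhavna is living and takes 1/12.
Kavita is living and takes 1/12.
Eshan is living and takes 1/12.
Ishita is living and takes 1/4.

Aarav 1/8; Bhavna 1/12; Eshan 1/12; Girish 1/12; Ishita 1/4; Kavita 1/12; Lakshmi 1/12; Sarita 1/12; Vikram 1/8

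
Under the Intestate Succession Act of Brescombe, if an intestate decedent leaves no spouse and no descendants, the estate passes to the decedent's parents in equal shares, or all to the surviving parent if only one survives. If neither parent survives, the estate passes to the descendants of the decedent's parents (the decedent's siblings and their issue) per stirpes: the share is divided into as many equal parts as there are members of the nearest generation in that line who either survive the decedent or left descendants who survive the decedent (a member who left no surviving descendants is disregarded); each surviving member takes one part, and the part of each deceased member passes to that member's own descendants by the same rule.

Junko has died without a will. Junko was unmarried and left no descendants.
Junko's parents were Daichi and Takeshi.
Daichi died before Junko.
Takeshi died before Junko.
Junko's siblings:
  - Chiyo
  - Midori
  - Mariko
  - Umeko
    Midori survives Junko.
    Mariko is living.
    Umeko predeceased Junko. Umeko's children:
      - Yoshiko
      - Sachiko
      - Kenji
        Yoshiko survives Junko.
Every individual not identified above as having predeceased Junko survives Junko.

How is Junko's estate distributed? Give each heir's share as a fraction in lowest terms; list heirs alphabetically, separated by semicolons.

Chiyo 1/4; Kenji 1/12; Mariko 1/4; Midori 1/4; Sachiko 1/12; Yoshiko 1/12

Neither parent survives and there are no descendants, so the estate passes to Junko's siblings and their issue per stirpes.
The estate is divided into 4 equal shares of 1/4 among Chiyo, Midori, Mariko, Umeko.
Chiyo is living and takes 1/4.
Midori is living and takes 1/4.
Mariko is living and takes 1/4.
Umeko predeceased; the 1/4 allotted to Umeko's branch passes to Umeko's issue by representation.
The 1/4 is divided into 3 equal shares of 1/12 among Yoshiko, Sachiko, Kenji.
Yoshiko is living and takes 1/12.
Sachiko is living and takes 1/12.
Kenji is living and takes 1/12.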